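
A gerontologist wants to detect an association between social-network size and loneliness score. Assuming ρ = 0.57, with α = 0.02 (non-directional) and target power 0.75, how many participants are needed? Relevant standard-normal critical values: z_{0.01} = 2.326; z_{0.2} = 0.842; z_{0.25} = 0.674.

Fisher's z: C = ½·ln((1+r)/(1−r)) = ½·ln(3.6512) = 0.6475.
n = ((z_{α/2} + z_β)/C)² + 3.
(2.326 + 0.674) / 0.6475 = 3.000 / 0.6475 = 4.633.
n = 4.633² + 3 = 21.47 + 3 = 24.5.
Round up.

n = 25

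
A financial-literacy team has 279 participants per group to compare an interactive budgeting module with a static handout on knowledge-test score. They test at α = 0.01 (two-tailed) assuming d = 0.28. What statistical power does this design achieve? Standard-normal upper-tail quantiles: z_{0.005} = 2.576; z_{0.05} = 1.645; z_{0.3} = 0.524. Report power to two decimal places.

power ≈ 0.77

For two equal groups, power = Φ(d·√(n/2) − z_{α/2}).
d·√(n/2) = 0.28 × √(279/2) = 0.28 × 11.811 = 3.307.
z_β = 3.307 − 2.576 = 0.731.
Power = Φ(0.731) = 0.768.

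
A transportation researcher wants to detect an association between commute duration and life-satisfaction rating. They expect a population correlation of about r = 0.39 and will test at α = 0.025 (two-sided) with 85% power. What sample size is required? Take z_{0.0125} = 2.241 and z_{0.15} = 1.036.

Fisher's z: C = ½·ln((1+r)/(1−r)) = ½·ln(2.2787) = 0.4118.
n = ((z_{α/2} + z_β)/C)² + 3.
(2.241 + 1.036) / 0.4118 = 3.277 / 0.4118 = 7.958.
n = 7.958² + 3 = 63.33 + 3 = 66.3.
Round up.

n = 67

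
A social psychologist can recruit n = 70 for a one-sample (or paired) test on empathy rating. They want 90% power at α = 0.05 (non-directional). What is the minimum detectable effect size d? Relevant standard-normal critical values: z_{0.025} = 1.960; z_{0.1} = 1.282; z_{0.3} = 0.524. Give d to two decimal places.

For a single sample (or paired design) of n = 70: d_min = (z_{α/2} + z_β)/√n.
z-sum = 1.960 + 1.282 = 3.242.
d_min = 3.242 / √70 = 3.242 / 8.367 = 0.387.

d_min ≈ 0.39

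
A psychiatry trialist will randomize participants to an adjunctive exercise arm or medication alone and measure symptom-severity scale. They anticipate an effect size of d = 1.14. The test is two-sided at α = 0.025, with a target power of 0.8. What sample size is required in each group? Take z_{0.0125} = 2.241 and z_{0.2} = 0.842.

n = 15 per group

For two independent groups with equal n: n = 2·((z_{α/2} + z_β) / d)².
z_{α/2} + z_β = 2.241 + 0.842 = 3.083.
n = 2 × (3.083 / 1.14)² = 2 × 2.704² = 2 × 7.31 = 14.6.
Round up to the next whole participant.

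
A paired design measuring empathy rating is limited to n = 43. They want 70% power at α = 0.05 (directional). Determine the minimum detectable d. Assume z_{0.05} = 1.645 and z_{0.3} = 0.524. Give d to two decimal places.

d_min ≈ 0.33

For a single sample (or paired design) of n = 43: d_min = (z_{α} + z_β)/√n.
z-sum = 1.645 + 0.524 = 2.169.
d_min = 2.169 / √43 = 2.169 / 6.557 = 0.331.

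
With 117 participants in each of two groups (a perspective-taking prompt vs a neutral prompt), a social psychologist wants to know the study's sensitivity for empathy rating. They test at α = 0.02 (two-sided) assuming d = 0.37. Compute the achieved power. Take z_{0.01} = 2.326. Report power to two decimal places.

power ≈ 0.69

For two equal groups, power = Φ(d·√(n/2) − z_{α/2}).
d·√(n/2) = 0.37 × √(117/2) = 0.37 × 7.649 = 2.830.
z_β = 2.830 − 2.326 = 0.504.
Power = Φ(0.504) = 0.693.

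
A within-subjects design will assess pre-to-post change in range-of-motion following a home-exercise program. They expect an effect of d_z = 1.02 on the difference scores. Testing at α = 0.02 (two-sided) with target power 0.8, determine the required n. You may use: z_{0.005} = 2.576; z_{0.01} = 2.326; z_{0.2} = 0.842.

For a paired (one-sample on differences) test: n = ((z_{α/2} + z_β) / d)².
z_{α/2} + z_β = 2.326 + 0.842 = 3.168.
n = (3.168 / 1.02)² = 3.106² = 9.65.
Round up.

n = 10 pairs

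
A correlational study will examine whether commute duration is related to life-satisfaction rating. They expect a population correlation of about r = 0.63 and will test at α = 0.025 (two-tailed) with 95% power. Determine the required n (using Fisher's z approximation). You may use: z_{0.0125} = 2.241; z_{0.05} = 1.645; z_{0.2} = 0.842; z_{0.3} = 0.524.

Fisher's z: C = ½·ln((1+r)/(1−r)) = ½·ln(4.4054) = 0.7414.
n = ((z_{α/2} + z_β)/C)² + 3.
(2.241 + 1.645) / 0.7414 = 3.886 / 0.7414 = 5.241.
n = 5.241² + 3 = 27.47 + 3 = 30.5.
Round up.

n = 31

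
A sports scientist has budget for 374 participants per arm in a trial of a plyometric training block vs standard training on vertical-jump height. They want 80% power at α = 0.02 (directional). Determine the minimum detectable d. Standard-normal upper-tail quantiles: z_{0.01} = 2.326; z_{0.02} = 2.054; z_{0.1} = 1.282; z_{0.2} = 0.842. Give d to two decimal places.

d_min ≈ 0.21

For two independent groups of n = 374 each: d_min = (z_{α} + z_β)·√(2/n).
z-sum = 2.054 + 0.842 = 2.896.
d_min = 2.896 × √(2/374) = 2.896 × 0.0731 = 0.212.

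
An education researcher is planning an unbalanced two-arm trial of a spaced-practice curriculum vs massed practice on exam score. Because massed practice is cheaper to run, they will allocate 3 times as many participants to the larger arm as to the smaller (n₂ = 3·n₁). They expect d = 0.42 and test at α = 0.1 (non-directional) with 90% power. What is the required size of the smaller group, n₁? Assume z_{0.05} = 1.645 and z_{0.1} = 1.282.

With allocation ratio k = n₂/n₁ = 3, Var(x̄₁−x̄₂) = σ²(1/n₁ + 1/(k·n₁)) = σ²·(k+1)/(k·n₁).
So n₁ = (1 + 1/k)·((z_{α/2} + z_β)/d)² = 1.333 × (2.927/0.42)².
n₁ = 1.333 × 48.57 = 64.8.
Round up: n₁ = 65, giving n₂ = 3 × 65 = 195.

n₁ = 65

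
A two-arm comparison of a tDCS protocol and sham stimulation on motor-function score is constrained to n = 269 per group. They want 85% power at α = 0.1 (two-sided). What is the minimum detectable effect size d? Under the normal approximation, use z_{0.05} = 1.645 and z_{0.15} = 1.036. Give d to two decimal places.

d_min ≈ 0.23

For two independent groups of n = 269 each: d_min = (z_{α/2} + z_β)·√(2/n).
z-sum = 1.645 + 1.036 = 2.681.
d_min = 2.681 × √(2/269) = 2.681 × 0.0862 = 0.231.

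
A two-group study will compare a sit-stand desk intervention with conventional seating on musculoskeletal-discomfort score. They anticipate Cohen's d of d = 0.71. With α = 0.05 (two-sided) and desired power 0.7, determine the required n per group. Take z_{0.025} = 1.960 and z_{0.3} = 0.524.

n = 25 per group

For two independent groups with equal n: n = 2·((z_{α/2} + z_β) / d)².
z_{α/2} + z_β = 1.960 + 0.524 = 2.484.
n = 2 × (2.484 / 0.71)² = 2 × 3.499² = 2 × 12.24 = 24.5.
Round up to the next whole participant.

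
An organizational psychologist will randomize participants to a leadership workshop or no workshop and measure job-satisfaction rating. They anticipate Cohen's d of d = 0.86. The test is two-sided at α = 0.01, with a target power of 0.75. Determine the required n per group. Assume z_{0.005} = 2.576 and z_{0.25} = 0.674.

n = 29 per group

For two independent groups with equal n: n = 2·((z_{α/2} + z_β) / d)².
z_{α/2} + z_β = 2.576 + 0.674 = 3.250.
n = 2 × (3.250 / 0.86)² = 2 × 3.779² = 2 × 14.28 = 28.6.
Round up to the next whole participant.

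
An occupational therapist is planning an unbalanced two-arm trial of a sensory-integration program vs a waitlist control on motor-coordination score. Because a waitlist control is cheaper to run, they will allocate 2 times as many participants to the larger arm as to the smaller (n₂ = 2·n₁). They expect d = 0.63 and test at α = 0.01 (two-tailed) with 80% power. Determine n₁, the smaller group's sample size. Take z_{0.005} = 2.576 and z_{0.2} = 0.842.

n₁ = 45

With allocation ratio k = n₂/n₁ = 2, Var(x̄₁−x̄₂) = σ²(1/n₁ + 1/(k·n₁)) = σ²·(k+1)/(k·n₁).
So n₁ = (1 + 1/k)·((z_{α/2} + z_β)/d)² = 1.500 × (3.418/0.63)².
n₁ = 1.500 × 29.43 = 44.2.
Round up: n₁ = 45, giving n₂ = 2 × 45 = 90.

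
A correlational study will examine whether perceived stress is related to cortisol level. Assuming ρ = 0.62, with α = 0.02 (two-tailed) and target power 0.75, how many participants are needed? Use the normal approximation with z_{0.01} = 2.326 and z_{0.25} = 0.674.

n = 21

Fisher's z: C = ½·ln((1+r)/(1−r)) = ½·ln(4.2632) = 0.7250.
n = ((z_{α/2} + z_β)/C)² + 3.
(2.326 + 0.674) / 0.7250 = 3.000 / 0.7250 = 4.138.
n = 4.138² + 3 = 17.12 + 3 = 20.1.
Round up.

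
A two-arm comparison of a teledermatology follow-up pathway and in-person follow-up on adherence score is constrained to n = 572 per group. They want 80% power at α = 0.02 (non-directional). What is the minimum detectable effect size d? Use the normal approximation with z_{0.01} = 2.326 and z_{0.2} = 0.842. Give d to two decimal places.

d_min ≈ 0.19

For two independent groups of n = 572 each: d_min = (z_{α/2} + z_β)·√(2/n).
z-sum = 2.326 + 0.842 = 3.168.
d_min = 3.168 × √(2/572) = 3.168 × 0.0591 = 0.187.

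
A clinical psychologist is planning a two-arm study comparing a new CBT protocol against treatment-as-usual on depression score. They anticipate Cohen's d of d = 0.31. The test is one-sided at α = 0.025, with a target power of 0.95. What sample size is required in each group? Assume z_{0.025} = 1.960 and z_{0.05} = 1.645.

n = 271 per group

For two independent groups with equal n: n = 2·((z_{α} + z_β) / d)².
z_{α} + z_β = 1.960 + 1.645 = 3.605.
n = 2 × (3.605 / 0.31)² = 2 × 11.629² = 2 × 135.23 = 270.5.
Round up to the next whole participant.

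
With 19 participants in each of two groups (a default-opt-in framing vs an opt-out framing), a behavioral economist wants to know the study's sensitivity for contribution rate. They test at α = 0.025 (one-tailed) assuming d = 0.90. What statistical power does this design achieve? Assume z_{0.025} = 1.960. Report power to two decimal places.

For two equal groups, power = Φ(d·√(n/2) − z_{α}).
d·√(n/2) = 0.90 × √(19/2) = 0.90 × 3.082 = 2.774.
z_β = 2.774 − 1.960 = 0.814.
Power = Φ(0.814) = 0.792.

power ≈ 0.79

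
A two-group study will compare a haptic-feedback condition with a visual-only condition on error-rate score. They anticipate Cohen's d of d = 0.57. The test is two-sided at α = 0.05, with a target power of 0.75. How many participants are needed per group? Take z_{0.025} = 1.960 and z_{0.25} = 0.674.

For two independent groups with equal n: n = 2·((z_{α/2} + z_β) / d)².
z_{α/2} + z_β = 1.960 + 0.674 = 2.634.
n = 2 × (2.634 / 0.57)² = 2 × 4.621² = 2 × 21.35 = 42.7.
Round up to the next whole participant.

n = 43 per group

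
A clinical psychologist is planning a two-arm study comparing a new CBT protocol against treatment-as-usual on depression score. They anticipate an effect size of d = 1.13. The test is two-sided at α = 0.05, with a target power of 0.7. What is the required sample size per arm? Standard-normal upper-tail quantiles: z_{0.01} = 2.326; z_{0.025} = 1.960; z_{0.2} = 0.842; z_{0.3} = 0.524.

n = 10 per group

For two independent groups with equal n: n = 2·((z_{α/2} + z_β) / d)².
z_{α/2} + z_β = 1.960 + 0.524 = 2.484.
n = 2 × (2.484 / 1.13)² = 2 × 2.198² = 2 × 4.83 = 9.7.
Round up to the next whole participant.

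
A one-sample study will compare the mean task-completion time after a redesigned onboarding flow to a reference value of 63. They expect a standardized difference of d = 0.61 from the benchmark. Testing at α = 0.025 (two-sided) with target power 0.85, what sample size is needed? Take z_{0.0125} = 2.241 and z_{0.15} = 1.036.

For a one-sample test: n = ((z_{α/2} + z_β) / d)².
z_{α/2} + z_β = 2.241 + 1.036 = 3.277.
n = (3.277 / 0.61)² = 5.372² = 28.86.
Round up.

n = 29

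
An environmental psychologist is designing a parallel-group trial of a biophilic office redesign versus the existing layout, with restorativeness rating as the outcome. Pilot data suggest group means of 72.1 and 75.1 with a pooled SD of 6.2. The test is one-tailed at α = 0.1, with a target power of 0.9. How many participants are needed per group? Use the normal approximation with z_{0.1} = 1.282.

Cohen's d = |M₁ − M₂| / SD_pooled = |72.1 − 75.1| / 6.2 = 3.0 / 6.2 = 0.484.
For two independent groups with equal n: n = 2·((z_{α} + z_β) / d)².
z_{α} + z_β = 1.282 + 1.282 = 2.564.
n = 2 × (2.564 / 0.484)² = 2 × 5.298² = 2 × 28.06 = 56.1.
Round up to the next whole participant.

n = 57 per group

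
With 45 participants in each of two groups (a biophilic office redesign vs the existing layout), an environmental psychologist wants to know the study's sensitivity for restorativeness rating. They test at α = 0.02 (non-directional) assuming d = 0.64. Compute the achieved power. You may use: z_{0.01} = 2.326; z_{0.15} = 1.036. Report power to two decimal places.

power ≈ 0.76

For two equal groups, power = Φ(d·√(n/2) − z_{α/2}).
d·√(n/2) = 0.64 × √(45/2) = 0.64 × 4.743 = 3.036.
z_β = 3.036 − 2.326 = 0.710.
Power = Φ(0.710) = 0.761.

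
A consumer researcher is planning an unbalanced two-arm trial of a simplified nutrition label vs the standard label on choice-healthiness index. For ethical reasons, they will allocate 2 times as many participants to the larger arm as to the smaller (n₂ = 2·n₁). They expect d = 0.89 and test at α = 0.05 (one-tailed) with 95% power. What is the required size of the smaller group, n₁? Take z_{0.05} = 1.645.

n₁ = 21

With allocation ratio k = n₂/n₁ = 2, Var(x̄₁−x̄₂) = σ²(1/n₁ + 1/(k·n₁)) = σ²·(k+1)/(k·n₁).
So n₁ = (1 + 1/k)·((z_{α} + z_β)/d)² = 1.500 × (3.290/0.89)².
n₁ = 1.500 × 13.67 = 20.5.
Round up: n₁ = 21, giving n₂ = 2 × 21 = 42.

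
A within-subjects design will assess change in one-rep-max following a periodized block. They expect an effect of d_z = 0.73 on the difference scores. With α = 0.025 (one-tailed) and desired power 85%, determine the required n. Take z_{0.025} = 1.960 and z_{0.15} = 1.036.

n = 17 pairs

For a paired (one-sample on differences) test: n = ((z_{α} + z_β) / d)².
z_{α} + z_β = 1.960 + 1.036 = 2.996.
n = (2.996 / 0.73)² = 4.104² = 16.84.
Round up.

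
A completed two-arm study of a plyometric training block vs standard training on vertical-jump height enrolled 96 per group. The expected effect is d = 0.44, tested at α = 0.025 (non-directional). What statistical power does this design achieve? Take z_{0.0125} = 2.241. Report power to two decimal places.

power ≈ 0.79

For two equal groups, power = Φ(d·√(n/2) − z_{α/2}).
d·√(n/2) = 0.44 × √(96/2) = 0.44 × 6.928 = 3.048.
z_β = 3.048 − 2.241 = 0.807.
Power = Φ(0.807) = 0.790.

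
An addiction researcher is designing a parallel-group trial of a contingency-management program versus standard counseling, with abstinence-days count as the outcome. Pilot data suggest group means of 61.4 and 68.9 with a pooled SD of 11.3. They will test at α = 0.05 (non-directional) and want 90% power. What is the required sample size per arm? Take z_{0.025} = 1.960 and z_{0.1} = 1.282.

Cohen's d = |M₁ − M₂| / SD_pooled = |61.4 − 68.9| / 11.3 = 7.5 / 11.3 = 0.664.
For two independent groups with equal n: n = 2·((z_{α/2} + z_β) / d)².
z_{α/2} + z_β = 1.960 + 1.282 = 3.242.
n = 2 × (3.242 / 0.664)² = 2 × 4.883² = 2 × 23.84 = 47.7.
Round up to the next whole participant.

n = 48 per group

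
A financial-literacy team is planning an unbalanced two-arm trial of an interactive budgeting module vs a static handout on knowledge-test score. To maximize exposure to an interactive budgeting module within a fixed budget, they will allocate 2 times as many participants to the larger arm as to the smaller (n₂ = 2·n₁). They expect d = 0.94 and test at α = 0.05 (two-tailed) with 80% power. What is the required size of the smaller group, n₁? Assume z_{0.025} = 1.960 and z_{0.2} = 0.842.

n₁ = 14

With allocation ratio k = n₂/n₁ = 2, Var(x̄₁−x̄₂) = σ²(1/n₁ + 1/(k·n₁)) = σ²·(k+1)/(k·n₁).
So n₁ = (1 + 1/k)·((z_{α/2} + z_β)/d)² = 1.500 × (2.802/0.94)².
n₁ = 1.500 × 8.89 = 13.3.
Round up: n₁ = 14, giving n₂ = 2 × 14 = 28.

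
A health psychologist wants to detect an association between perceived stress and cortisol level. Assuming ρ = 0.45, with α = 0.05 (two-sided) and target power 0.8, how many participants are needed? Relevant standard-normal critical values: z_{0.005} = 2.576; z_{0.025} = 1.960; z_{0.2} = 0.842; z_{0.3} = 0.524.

Fisher's z: C = ½·ln((1+r)/(1−r)) = ½·ln(2.6364) = 0.4847.
n = ((z_{α/2} + z_β)/C)² + 3.
(1.960 + 0.842) / 0.4847 = 2.802 / 0.4847 = 5.781.
n = 5.781² + 3 = 33.42 + 3 = 36.4.
Round up.

n = 37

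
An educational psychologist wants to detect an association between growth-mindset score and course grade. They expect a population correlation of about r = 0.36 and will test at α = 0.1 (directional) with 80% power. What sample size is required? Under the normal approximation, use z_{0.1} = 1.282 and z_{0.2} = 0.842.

n = 35

Fisher's z: C = ½·ln((1+r)/(1−r)) = ½·ln(2.1250) = 0.3769.
n = ((z_{α} + z_β)/C)² + 3.
(1.282 + 0.842) / 0.3769 = 2.124 / 0.3769 = 5.635.
n = 5.635² + 3 = 31.76 + 3 = 34.8.
Round up.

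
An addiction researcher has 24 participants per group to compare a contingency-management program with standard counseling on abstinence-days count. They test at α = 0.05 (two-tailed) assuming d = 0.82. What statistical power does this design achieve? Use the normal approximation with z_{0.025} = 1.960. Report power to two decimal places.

power ≈ 0.81

For two equal groups, power = Φ(d·√(n/2) − z_{α/2}).
d·√(n/2) = 0.82 × √(24/2) = 0.82 × 3.464 = 2.841.
z_β = 2.841 − 1.960 = 0.881.
Power = Φ(0.881) = 0.811.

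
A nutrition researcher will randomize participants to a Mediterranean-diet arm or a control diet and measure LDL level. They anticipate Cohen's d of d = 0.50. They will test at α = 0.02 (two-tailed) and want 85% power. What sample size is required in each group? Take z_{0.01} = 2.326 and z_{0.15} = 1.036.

For two independent groups with equal n: n = 2·((z_{α/2} + z_β) / d)².
z_{α/2} + z_β = 2.326 + 1.036 = 3.362.
n = 2 × (3.362 / 0.50)² = 2 × 6.724² = 2 × 45.21 = 90.4.
Round up to the next whole participant.

n = 91 per group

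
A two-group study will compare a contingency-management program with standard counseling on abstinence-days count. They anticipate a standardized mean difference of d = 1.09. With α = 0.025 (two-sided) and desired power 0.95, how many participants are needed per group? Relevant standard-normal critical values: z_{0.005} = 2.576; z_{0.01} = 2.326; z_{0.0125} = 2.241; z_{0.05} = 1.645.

For two independent groups with equal n: n = 2·((z_{α/2} + z_β) / d)².
z_{α/2} + z_β = 2.241 + 1.645 = 3.886.
n = 2 × (3.886 / 1.09)² = 2 × 3.565² = 2 × 12.71 = 25.4.
Round up to the next whole participant.

n = 26 per group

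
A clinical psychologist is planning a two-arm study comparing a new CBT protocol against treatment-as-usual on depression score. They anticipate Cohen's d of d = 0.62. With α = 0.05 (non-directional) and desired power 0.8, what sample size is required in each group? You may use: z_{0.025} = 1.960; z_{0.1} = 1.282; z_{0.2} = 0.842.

n = 41 per group

For two independent groups with equal n: n = 2·((z_{α/2} + z_β) / d)².
z_{α/2} + z_β = 1.960 + 0.842 = 2.802.
n = 2 × (2.802 / 0.62)² = 2 × 4.519² = 2 × 20.42 = 40.8.
Round up to the next whole participant.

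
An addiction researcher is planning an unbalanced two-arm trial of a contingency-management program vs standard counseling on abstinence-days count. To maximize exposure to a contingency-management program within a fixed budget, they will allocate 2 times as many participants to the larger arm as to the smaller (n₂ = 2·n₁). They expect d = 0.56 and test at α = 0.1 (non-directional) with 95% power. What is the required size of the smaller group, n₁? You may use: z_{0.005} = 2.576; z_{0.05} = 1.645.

n₁ = 52

With allocation ratio k = n₂/n₁ = 2, Var(x̄₁−x̄₂) = σ²(1/n₁ + 1/(k·n₁)) = σ²·(k+1)/(k·n₁).
So n₁ = (1 + 1/k)·((z_{α/2} + z_β)/d)² = 1.500 × (3.290/0.56)².
n₁ = 1.500 × 34.52 = 51.8.
Round up: n₁ = 52, giving n₂ = 2 × 52 = 104.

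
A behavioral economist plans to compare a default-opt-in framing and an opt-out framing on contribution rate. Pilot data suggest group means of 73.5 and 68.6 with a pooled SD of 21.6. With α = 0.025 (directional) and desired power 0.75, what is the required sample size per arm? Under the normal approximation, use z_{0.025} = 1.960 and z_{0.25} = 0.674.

Cohen's d = |M₁ − M₂| / SD_pooled = |73.5 − 68.6| / 21.6 = 4.9 / 21.6 = 0.227.
For two independent groups with equal n: n = 2·((z_{α} + z_β) / d)².
z_{α} + z_β = 1.960 + 0.674 = 2.634.
n = 2 × (2.634 / 0.227)² = 2 × 11.604² = 2 × 134.64 = 269.3.
Round up to the next whole participant.

n = 270 per group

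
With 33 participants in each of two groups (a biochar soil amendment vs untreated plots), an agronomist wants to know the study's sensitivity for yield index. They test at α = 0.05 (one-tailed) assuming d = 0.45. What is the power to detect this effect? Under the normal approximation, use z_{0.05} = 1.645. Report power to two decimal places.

power ≈ 0.57

For two equal groups, power = Φ(d·√(n/2) − z_{α}).
d·√(n/2) = 0.45 × √(33/2) = 0.45 × 4.062 = 1.828.
z_β = 1.828 − 1.645 = 0.183.
Power = Φ(0.183) = 0.573.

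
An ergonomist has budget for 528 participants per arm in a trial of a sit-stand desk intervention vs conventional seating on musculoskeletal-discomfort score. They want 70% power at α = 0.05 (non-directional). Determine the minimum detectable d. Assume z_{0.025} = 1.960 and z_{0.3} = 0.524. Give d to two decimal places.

d_min ≈ 0.15

For two independent groups of n = 528 each: d_min = (z_{α/2} + z_β)·√(2/n).
z-sum = 1.960 + 0.524 = 2.484.
d_min = 2.484 × √(2/528) = 2.484 × 0.0615 = 0.153.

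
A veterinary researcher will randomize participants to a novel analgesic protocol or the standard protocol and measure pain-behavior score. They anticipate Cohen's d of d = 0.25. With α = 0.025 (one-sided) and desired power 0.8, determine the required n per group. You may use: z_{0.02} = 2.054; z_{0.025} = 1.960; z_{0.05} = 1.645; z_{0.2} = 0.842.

For two independent groups with equal n: n = 2·((z_{α} + z_β) / d)².
z_{α} + z_β = 1.960 + 0.842 = 2.802.
n = 2 × (2.802 / 0.25)² = 2 × 11.208² = 2 × 125.62 = 251.2.
Round up to the next whole participant.

n = 252 per group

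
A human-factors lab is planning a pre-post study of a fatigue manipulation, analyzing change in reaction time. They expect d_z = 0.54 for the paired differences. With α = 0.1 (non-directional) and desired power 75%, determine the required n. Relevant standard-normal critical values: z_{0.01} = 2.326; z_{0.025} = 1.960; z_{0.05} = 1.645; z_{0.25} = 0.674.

n = 19 pairs

For a paired (one-sample on differences) test: n = ((z_{α/2} + z_β) / d)².
z_{α/2} + z_β = 1.645 + 0.674 = 2.319.
n = (2.319 / 0.54)² = 4.294² = 18.44.
Round up.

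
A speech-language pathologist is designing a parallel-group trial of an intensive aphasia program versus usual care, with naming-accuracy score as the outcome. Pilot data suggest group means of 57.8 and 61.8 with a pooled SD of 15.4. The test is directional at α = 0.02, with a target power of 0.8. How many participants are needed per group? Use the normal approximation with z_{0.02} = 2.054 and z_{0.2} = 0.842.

Cohen's d = |M₁ − M₂| / SD_pooled = |57.8 − 61.8| / 15.4 = 4.0 / 15.4 = 0.260.
For two independent groups with equal n: n = 2·((z_{α} + z_β) / d)².
z_{α} + z_β = 2.054 + 0.842 = 2.896.
n = 2 × (2.896 / 0.260)² = 2 × 11.138² = 2 × 124.07 = 248.1.
Round up to the next whole participant.

n = 249 per group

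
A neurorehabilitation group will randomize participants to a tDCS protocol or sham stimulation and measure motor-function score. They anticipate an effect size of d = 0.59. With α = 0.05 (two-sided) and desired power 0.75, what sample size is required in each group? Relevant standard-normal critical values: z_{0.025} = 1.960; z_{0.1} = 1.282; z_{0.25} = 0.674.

For two independent groups with equal n: n = 2·((z_{α/2} + z_β) / d)².
z_{α/2} + z_β = 1.960 + 0.674 = 2.634.
n = 2 × (2.634 / 0.59)² = 2 × 4.464² = 2 × 19.93 = 39.9.
Round up to the next whole participant.

n = 40 per group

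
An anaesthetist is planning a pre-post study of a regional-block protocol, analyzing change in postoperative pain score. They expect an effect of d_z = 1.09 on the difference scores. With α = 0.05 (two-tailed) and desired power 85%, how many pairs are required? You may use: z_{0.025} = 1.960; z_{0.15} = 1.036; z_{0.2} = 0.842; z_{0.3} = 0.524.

For a paired (one-sample on differences) test: n = ((z_{α/2} + z_β) / d)².
z_{α/2} + z_β = 1.960 + 1.036 = 2.996.
n = (2.996 / 1.09)² = 2.749² = 7.55.
Round up.

n = 8 pairs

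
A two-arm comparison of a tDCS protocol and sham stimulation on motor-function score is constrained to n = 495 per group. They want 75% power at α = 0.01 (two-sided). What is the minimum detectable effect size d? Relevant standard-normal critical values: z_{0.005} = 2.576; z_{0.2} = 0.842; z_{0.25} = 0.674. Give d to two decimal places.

For two independent groups of n = 495 each: d_min = (z_{α/2} + z_β)·√(2/n).
z-sum = 2.576 + 0.674 = 3.250.
d_min = 3.250 × √(2/495) = 3.250 × 0.0636 = 0.207.

d_min ≈ 0.21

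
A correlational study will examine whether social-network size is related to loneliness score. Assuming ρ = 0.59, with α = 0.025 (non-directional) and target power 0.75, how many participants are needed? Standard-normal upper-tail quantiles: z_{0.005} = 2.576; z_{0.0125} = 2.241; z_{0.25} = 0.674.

n = 22

Fisher's z: C = ½·ln((1+r)/(1−r)) = ½·ln(3.8780) = 0.6777.
n = ((z_{α/2} + z_β)/C)² + 3.
(2.241 + 0.674) / 0.6777 = 2.915 / 0.6777 = 4.301.
n = 4.301² + 3 = 18.50 + 3 = 21.5.
Round up.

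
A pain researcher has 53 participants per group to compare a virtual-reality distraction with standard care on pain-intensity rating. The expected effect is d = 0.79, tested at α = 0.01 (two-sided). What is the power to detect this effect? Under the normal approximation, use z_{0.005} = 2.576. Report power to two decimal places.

power ≈ 0.93

For two equal groups, power = Φ(d·√(n/2) − z_{α/2}).
d·√(n/2) = 0.79 × √(53/2) = 0.79 × 5.148 = 4.067.
z_β = 4.067 − 2.576 = 1.491.
Power = Φ(1.491) = 0.932.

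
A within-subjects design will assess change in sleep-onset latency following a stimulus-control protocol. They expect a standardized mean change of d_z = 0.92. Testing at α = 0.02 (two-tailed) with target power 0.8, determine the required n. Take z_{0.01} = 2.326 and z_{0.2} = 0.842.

n = 12 pairs

For a paired (one-sample on differences) test: n = ((z_{α/2} + z_β) / d)².
z_{α/2} + z_β = 2.326 + 0.842 = 3.168.
n = (3.168 / 0.92)² = 3.443² = 11.86.
Round up.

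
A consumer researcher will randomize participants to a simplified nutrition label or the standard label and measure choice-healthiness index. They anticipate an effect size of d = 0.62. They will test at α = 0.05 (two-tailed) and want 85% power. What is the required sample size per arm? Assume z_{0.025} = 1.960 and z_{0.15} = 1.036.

For two independent groups with equal n: n = 2·((z_{α/2} + z_β) / d)².
z_{α/2} + z_β = 1.960 + 1.036 = 2.996.
n = 2 × (2.996 / 0.62)² = 2 × 4.832² = 2 × 23.35 = 46.7.
Round up to the next whole participant.

n = 47 per group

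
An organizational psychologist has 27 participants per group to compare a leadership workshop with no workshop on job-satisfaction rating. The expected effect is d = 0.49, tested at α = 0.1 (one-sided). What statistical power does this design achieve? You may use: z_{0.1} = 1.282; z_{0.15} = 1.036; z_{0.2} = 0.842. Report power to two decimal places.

For two equal groups, power = Φ(d·√(n/2) − z_{α}).
d·√(n/2) = 0.49 × √(27/2) = 0.49 × 3.674 = 1.800.
z_β = 1.800 − 1.282 = 0.518.
Power = Φ(0.518) = 0.698.

power ≈ 0.70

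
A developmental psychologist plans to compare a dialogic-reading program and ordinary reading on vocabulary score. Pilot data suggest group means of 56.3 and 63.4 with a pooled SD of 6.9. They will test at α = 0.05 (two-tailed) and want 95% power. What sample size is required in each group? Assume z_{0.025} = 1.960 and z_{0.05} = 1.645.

Cohen's d = |M₁ − M₂| / SD_pooled = |56.3 − 63.4| / 6.9 = 7.1 / 6.9 = 1.029.
For two independent groups with equal n: n = 2·((z_{α/2} + z_β) / d)².
z_{α/2} + z_β = 1.960 + 1.645 = 3.605.
n = 2 × (3.605 / 1.029)² = 2 × 3.503² = 2 × 12.27 = 24.5.
Round up to the next whole participant.

n = 25 per group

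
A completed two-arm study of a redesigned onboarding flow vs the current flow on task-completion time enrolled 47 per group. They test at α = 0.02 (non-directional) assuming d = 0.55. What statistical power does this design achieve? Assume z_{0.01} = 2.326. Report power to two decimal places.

For two equal groups, power = Φ(d·√(n/2) − z_{α/2}).
d·√(n/2) = 0.55 × √(47/2) = 0.55 × 4.848 = 2.666.
z_β = 2.666 − 2.326 = 0.340.
Power = Φ(0.340) = 0.633.

power ≈ 0.63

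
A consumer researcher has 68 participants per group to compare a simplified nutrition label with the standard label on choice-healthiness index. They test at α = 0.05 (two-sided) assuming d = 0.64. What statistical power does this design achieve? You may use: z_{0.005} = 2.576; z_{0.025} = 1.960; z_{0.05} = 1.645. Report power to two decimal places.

power ≈ 0.96

For two equal groups, power = Φ(d·√(n/2) − z_{α/2}).
d·√(n/2) = 0.64 × √(68/2) = 0.64 × 5.831 = 3.732.
z_β = 3.732 − 1.960 = 1.772.
Power = Φ(1.772) = 0.962.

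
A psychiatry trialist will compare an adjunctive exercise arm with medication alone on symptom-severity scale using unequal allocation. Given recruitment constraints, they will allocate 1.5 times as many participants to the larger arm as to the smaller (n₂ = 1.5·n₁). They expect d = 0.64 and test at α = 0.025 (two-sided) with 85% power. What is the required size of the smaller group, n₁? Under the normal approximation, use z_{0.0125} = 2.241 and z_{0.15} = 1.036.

n₁ = 44

With allocation ratio k = n₂/n₁ = 1.5, Var(x̄₁−x̄₂) = σ²(1/n₁ + 1/(k·n₁)) = σ²·(k+1)/(k·n₁).
So n₁ = (1 + 1/k)·((z_{α/2} + z_β)/d)² = 1.667 × (3.277/0.64)².
n₁ = 1.667 × 26.22 = 43.7.
Round up: n₁ = 44, giving n₂ = 1.5 × 44 = 66.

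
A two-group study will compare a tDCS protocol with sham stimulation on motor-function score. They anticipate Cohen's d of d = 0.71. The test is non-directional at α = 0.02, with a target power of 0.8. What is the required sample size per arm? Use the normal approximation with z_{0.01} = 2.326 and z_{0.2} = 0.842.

n = 40 per group

For two independent groups with equal n: n = 2·((z_{α/2} + z_β) / d)².
z_{α/2} + z_β = 2.326 + 0.842 = 3.168.
n = 2 × (3.168 / 0.71)² = 2 × 4.462² = 2 × 19.91 = 39.8.
Round up to the next whole participant.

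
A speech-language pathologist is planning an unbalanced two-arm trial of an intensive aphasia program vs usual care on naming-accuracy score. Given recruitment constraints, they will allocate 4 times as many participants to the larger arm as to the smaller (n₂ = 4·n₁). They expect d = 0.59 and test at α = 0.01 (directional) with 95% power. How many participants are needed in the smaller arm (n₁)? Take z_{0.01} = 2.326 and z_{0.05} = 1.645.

n₁ = 57

With allocation ratio k = n₂/n₁ = 4, Var(x̄₁−x̄₂) = σ²(1/n₁ + 1/(k·n₁)) = σ²·(k+1)/(k·n₁).
So n₁ = (1 + 1/k)·((z_{α} + z_β)/d)² = 1.250 × (3.971/0.59)².
n₁ = 1.250 × 45.30 = 56.6.
Round up: n₁ = 57, giving n₂ = 4 × 57 = 228.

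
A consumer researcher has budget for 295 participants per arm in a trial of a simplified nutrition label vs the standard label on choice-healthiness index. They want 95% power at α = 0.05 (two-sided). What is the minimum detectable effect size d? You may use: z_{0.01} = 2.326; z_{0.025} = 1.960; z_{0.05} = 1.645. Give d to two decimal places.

For two independent groups of n = 295 each: d_min = (z_{α/2} + z_β)·√(2/n).
z-sum = 1.960 + 1.645 = 3.605.
d_min = 3.605 × √(2/295) = 3.605 × 0.0823 = 0.297.

d_min ≈ 0.30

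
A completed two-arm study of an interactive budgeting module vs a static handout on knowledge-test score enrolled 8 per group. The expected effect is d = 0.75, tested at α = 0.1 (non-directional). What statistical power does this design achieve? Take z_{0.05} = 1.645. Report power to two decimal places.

For two equal groups, power = Φ(d·√(n/2) − z_{α/2}).
d·√(n/2) = 0.75 × √(8/2) = 0.75 × 2.000 = 1.500.
z_β = 1.500 − 1.645 = -0.145.
Power = Φ(-0.145) = 0.442.

power ≈ 0.44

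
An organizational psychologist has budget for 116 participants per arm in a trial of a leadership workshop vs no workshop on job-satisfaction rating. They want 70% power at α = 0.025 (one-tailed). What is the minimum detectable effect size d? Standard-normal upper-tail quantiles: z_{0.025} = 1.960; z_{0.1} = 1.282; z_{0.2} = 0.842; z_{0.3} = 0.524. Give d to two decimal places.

For two independent groups of n = 116 each: d_min = (z_{α} + z_β)·√(2/n).
z-sum = 1.960 + 0.524 = 2.484.
d_min = 2.484 × √(2/116) = 2.484 × 0.1313 = 0.326.

d_min ≈ 0.33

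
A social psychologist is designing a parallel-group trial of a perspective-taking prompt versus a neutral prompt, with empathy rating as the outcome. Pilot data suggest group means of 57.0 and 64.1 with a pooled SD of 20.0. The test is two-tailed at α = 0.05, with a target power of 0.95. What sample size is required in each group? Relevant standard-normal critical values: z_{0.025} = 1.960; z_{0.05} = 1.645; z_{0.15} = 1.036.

Cohen's d = |M₁ − M₂| / SD_pooled = |57.0 − 64.1| / 20.0 = 7.1 / 20.0 = 0.355.
For two independent groups with equal n: n = 2·((z_{α/2} + z_β) / d)².
z_{α/2} + z_β = 1.960 + 1.645 = 3.605.
n = 2 × (3.605 / 0.355)² = 2 × 10.155² = 2 × 103.12 = 206.2.
Round up to the next whole participant.

n = 207 per group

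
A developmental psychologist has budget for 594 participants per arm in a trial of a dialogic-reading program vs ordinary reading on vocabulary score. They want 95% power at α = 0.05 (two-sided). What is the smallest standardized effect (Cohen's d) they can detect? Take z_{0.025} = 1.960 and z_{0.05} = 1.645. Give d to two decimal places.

For two independent groups of n = 594 each: d_min = (z_{α/2} + z_β)·√(2/n).
z-sum = 1.960 + 1.645 = 3.605.
d_min = 3.605 × √(2/594) = 3.605 × 0.0580 = 0.209.

d_min ≈ 0.21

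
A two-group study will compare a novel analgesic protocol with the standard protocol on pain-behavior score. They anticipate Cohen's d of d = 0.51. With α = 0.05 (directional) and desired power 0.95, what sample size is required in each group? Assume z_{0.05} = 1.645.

n = 84 per group

For two independent groups with equal n: n = 2·((z_{α} + z_β) / d)².
z_{α} + z_β = 1.645 + 1.645 = 3.290.
n = 2 × (3.290 / 0.51)² = 2 × 6.451² = 2 × 41.62 = 83.2.
Round up to the next whole participant.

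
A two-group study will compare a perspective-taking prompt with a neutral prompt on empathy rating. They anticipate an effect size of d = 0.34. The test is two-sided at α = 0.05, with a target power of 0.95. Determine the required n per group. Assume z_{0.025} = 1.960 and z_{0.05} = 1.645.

For two independent groups with equal n: n = 2·((z_{α/2} + z_β) / d)².
z_{α/2} + z_β = 1.960 + 1.645 = 3.605.
n = 2 × (3.605 / 0.34)² = 2 × 10.603² = 2 × 112.42 = 224.8.
Round up to the next whole participant.

n = 225 per group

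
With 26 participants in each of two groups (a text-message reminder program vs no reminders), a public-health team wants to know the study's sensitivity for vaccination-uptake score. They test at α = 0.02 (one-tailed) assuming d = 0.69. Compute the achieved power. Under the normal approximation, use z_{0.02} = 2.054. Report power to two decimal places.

For two equal groups, power = Φ(d·√(n/2) − z_{α}).
d·√(n/2) = 0.69 × √(26/2) = 0.69 × 3.606 = 2.488.
z_β = 2.488 − 2.054 = 0.434.
Power = Φ(0.434) = 0.668.

power ≈ 0.67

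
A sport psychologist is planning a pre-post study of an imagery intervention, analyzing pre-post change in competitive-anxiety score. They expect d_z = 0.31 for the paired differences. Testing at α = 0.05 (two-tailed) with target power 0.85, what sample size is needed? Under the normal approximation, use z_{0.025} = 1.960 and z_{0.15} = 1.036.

n = 94 pairs

For a paired (one-sample on differences) test: n = ((z_{α/2} + z_β) / d)².
z_{α/2} + z_β = 1.960 + 1.036 = 2.996.
n = (2.996 / 0.31)² = 9.665² = 93.40.
Round up.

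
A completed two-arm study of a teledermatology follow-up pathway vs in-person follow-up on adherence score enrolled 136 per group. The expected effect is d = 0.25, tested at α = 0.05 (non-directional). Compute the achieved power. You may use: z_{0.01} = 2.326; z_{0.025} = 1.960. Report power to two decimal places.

For two equal groups, power = Φ(d·√(n/2) − z_{α/2}).
d·√(n/2) = 0.25 × √(136/2) = 0.25 × 8.246 = 2.062.
z_β = 2.062 − 1.960 = 0.102.
Power = Φ(0.102) = 0.540.

power ≈ 0.54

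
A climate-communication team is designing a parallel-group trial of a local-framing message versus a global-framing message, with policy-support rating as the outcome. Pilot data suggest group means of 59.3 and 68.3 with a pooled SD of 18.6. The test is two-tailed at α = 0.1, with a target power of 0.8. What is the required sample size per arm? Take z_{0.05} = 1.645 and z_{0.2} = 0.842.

Cohen's d = |M₁ − M₂| / SD_pooled = |59.3 − 68.3| / 18.6 = 9.0 / 18.6 = 0.484.
For two independent groups with equal n: n = 2·((z_{α/2} + z_β) / d)².
z_{α/2} + z_β = 1.645 + 0.842 = 2.487.
n = 2 × (2.487 / 0.484)² = 2 × 5.138² = 2 × 26.40 = 52.8.
Round up to the next whole participant.

n = 53 per group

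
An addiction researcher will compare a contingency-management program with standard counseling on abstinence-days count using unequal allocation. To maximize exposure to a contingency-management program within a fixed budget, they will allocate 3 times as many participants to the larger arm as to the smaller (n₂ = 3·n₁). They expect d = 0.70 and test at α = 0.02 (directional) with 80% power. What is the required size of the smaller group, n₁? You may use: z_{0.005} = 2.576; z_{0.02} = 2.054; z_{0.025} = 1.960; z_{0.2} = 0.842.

n₁ = 23

With allocation ratio k = n₂/n₁ = 3, Var(x̄₁−x̄₂) = σ²(1/n₁ + 1/(k·n₁)) = σ²·(k+1)/(k·n₁).
So n₁ = (1 + 1/k)·((z_{α} + z_β)/d)² = 1.333 × (2.896/0.70)².
n₁ = 1.333 × 17.12 = 22.8.
Round up: n₁ = 23, giving n₂ = 3 × 23 = 69.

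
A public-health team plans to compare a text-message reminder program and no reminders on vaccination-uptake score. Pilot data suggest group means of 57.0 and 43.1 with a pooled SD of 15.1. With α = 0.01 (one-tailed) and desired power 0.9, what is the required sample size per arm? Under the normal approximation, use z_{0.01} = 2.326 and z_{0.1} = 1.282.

Cohen's d = |M₁ − M₂| / SD_pooled = |57.0 − 43.1| / 15.1 = 13.9 / 15.1 = 0.921.
For two independent groups with equal n: n = 2·((z_{α} + z_β) / d)².
z_{α} + z_β = 2.326 + 1.282 = 3.608.
n = 2 × (3.608 / 0.921)² = 2 × 3.917² = 2 × 15.35 = 30.7.
Round up to the next whole participant.

n = 31 per group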